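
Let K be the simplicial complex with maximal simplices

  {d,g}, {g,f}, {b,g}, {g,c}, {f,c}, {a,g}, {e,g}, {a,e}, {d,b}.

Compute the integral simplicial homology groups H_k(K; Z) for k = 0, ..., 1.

H_0 ≅ Z,  H_1 ≅ Z^3.

We work with the vertex ordering a < b < c < d < e < f < g. The simplices of K, each written with vertices in increasing order, are:

  0-simplices (7): a, b, c, d, e, f, g
  1-simplices (9): ae, ag, bd, bg, cf, cg, dg, eg, fg

so the chain groups are C_0 ≅ Z^7, C_1 ≅ Z^9.

The boundary map ∂_1: C_1 → C_0 sends each edge [p,q] (with p < q) to q − p.
The 7×9 boundary matrix has rank 6 and Smith normal form diag(1,1,1,1,1,1).

Reading off H_k = ker ∂_k / im ∂_{k+1}:

  H_0: rank C_0 − rank ∂_1 = 7 − 6 = 1, and the invariant factors of ∂_1 are all 1, so H_0 ≅ Z.
  H_1: rank ker ∂_1 − rank ∂_2 = (9 − 6) − 0 = 3, and there is no ∂_2, so H_1 ≅ Z^3.

As a check, the Euler characteristic is 7 − 9 = -2, which agrees with 1 − 3 = -2.
(K is a triangulation of a wedge of 3 circles.)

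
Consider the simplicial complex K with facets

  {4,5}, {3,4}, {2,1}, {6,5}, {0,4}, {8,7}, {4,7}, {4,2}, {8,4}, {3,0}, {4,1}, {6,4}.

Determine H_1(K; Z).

H_1 ≅ Z^4.

We work with the vertex ordering 0 < 1 < 2 < 3 < 4 < 5 < 6 < 7 < 8. The simplices of K, each written with vertices in increasing order, are:

  0-simplices (9): [0], [1], [2], [3], [4], [5], [6], [7], [8]
  1-simplices (12): [0,3], [0,4], [1,2], [1,4], [2,4], [3,4], [4,5], [4,6], [4,7], [4,8], [5,6], [7,8]

giving chain groups C_0 ≅ Z^9, C_1 ≅ Z^12.

∂_1: C_1 → C_0 sends each edge [p,q] (with p < q) to q − p.
As a 9×12 matrix over Z this has rank 8, with invariant factors (1,1,1,1,1,1,1,1).

Computing H_k = (kernel of ∂_k) / (image of ∂_{k+1}):

  H_1: rank ker ∂_1 − rank ∂_2 = (12 − 8) − 0 = 4, and there is no ∂_2, so H_1 = Z^4.

(K is a triangulation of a wedge of 4 circles.)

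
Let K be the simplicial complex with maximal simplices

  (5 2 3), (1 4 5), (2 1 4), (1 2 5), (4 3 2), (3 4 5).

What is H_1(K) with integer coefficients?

Take the total order 1 < 2 < 3 < 4 < 5 on the vertex set. Then K (dimension 2) consists of the simplices:

  0-simplices (5): [1], [2], [3], [4], [5]
  1-simplices (9): [1,2], [1,4], [1,5], [2,3], [2,4], [2,5], [3,4], [3,5], [4,5]
  2-simplices (6): [1,2,4], [1,2,5], [1,4,5], [2,3,4], [2,3,5], [3,4,5]

giving chain groups C_0 ≅ Z^5, C_1 ≅ Z^9, C_2 ≅ Z^6.

∂_1: C_1 → C_0 is given by ∂[p,q] = [q] − [p]. For instance
  ∂[1,2] = [2] − [1].
As a 5×9 matrix over Z this has rank 4, with invariant factors (1,1,1,1).

The boundary map ∂_2: C_2 → C_1 sends each 2-simplex [p,q,r] to [q,r] − [p,r] + [p,q]. For instance
  ∂[1,4,5] = [4,5] − [1,5] + [1,4],
  ∂[1,2,5] = [2,5] − [1,5] + [1,2].
This gives a 9×6 integer matrix of rank 5; reducing to Smith normal form yields diagonal entries (1,1,1,1,1).

From H_k ≅ ker(∂_k) / im(∂_{k+1}) we obtain:

  H_1: rank ker ∂_1 − rank ∂_2 = (9 − 4) − 5 = 0, and the invariant factors of ∂_2 are all 1, so H_1 ≅ 0.

(K is a triangulation of the 2-sphere S^2.)

H_1 = 0.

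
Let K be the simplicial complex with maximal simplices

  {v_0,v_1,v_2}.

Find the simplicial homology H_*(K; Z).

H_0 = Z,  H_1 = 0,  H_2 = 0.

Take the total order v_0 < v_1 < v_2 on the vertex set. Then K (dimension 2) consists of the simplices:

  0-simplices (3): [v_0], [v_1], [v_2]
  1-simplices (3): [v_0,v_1], [v_0,v_2], [v_1,v_2]
  2-simplices (1): [v_0,v_1,v_2]

so the chain groups are C_0 ≅ Z^3, C_1 ≅ Z^3, C_2 ≅ Z^1.

Boundary ∂_1: C_1 → C_0 is given by ∂[p,q] = [q] − [p]. For instance
  ∂[v_0,v_1] = [v_1] − [v_0].
The resulting 3×3 matrix has rank 2, and its Smith normal form has invariant factors (1,1).

∂_2: C_2 → C_1 sends each 2-simplex [p,q,r] to [q,r] − [p,r] + [p,q]. For instance
  ∂[v_0,v_1,v_2] = [v_1,v_2] − [v_0,v_2] + [v_0,v_1].
The resulting 3×1 matrix has rank 1, and its Smith normal form has invariant factors (1).

From H_k ≅ ker(∂_k) / im(∂_{k+1}) we obtain:

  H_0: rank C_0 − rank ∂_1 = 3 − 2 = 1, and the invariant factors of ∂_1 are all 1, so H_0 ≅ Z.
  H_1: rank ker ∂_1 − rank ∂_2 = (3 − 2) − 1 = 0, and the invariant factors of ∂_2 are all 1, so H_1 ≅ 0.
  H_2: rank ker ∂_2 − rank ∂_3 = (1 − 1) − 0 = 0, and there is no ∂_3, so H_2 ≅ 0.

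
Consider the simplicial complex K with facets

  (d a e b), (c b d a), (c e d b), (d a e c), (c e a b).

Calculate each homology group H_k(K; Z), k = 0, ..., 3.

K has 5 vertices, 10 edges, 10 triangles, 5 3-simplices.
rank ∂_0 = 0, rank ∂_1 = 4 ⇒ b_0 = 5 − 0 − 4 = 1; all invariant factors of ∂_1 are 1 so no torsion. So H_0 = Z.
rank ∂_1 = 4, rank ∂_2 = 6 ⇒ b_1 = 10 − 4 − 6 = 0; all invariant factors of ∂_2 are 1 so no torsion. So H_1 = 0.
rank ∂_2 = 6, rank ∂_3 = 4 ⇒ b_2 = 10 − 6 − 4 = 0; all invariant factors of ∂_3 are 1 so no torsion. So H_2 = 0.
rank ∂_3 = 4, rank ∂_4 = 0 ⇒ b_3 = 5 − 4 − 0 = 1. So H_3 = Z.

H_0 = Z,  H_1 = 0,  H_2 = 0,  H_3 = Z.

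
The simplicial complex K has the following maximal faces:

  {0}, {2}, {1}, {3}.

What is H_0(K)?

Order the vertices as 0 < 1 < 2 < 3. Listing each simplex with vertices in this order, K has dimension 0 with simplices:

  0-simplices (4): [0], [1], [2], [3]

Hence C_0 ≅ Z^4.

Now H_k = ker ∂_k / im ∂_{k+1}, so:

  H_0: rank C_0 − rank ∂_1 = 4 − 0 = 4, and there is no ∂_1, so H_0 = Z^4.

H_0 = Z^4.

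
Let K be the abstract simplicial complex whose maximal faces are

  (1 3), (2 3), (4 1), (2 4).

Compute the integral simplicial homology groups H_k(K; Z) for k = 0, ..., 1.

Fix the vertex order 1 < 2 < 3 < 4 and write every simplex with vertices in increasing order. Then dim K = 1 and the simplices of K are:

  0-simplices (4): [1], [2], [3], [4]
  1-simplices (4): [1,3], [1,4], [2,3], [2,4]

so the chain groups are C_0 ≅ Z^4, C_1 ≅ Z^4.

∂_1: C_1 → C_0 sends each edge [p,q] (with p < q) to q − p.
As a 4×4 matrix over Z this has rank 3, with invariant factors (1,1,1).

Reading off H_k = ker ∂_k / im ∂_{k+1}:

  H_0: rank C_0 − rank ∂_1 = 4 − 3 = 1, and the invariant factors of ∂_1 are all 1, so H_0 = Z.
  H_1: rank ker ∂_1 − rank ∂_2 = (4 − 3) − 0 = 1, and there is no ∂_2, so H_1 = Z.

H_0 = Z,  H_1 = Z.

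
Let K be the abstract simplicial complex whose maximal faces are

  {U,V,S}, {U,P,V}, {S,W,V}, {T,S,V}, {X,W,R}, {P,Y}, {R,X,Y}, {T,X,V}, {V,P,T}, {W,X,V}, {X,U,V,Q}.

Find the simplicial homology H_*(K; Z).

H_0 ≅ Z,  H_1 ≅ Z,  H_2 = 0,  H_3 = 0.

Fix the vertex order P < Q < R < S < T < U < V < W < X < Y and write every simplex with vertices in increasing order. Then dim K = 3 and the simplices of K are:

  0-simplices (10): P, Q, R, S, T, U, V, W, X, Y
  1-simplices (22): PT, PU, PV, PY, QU, QV, QX, RW, RX, RY, ST, SU, SV, SW, TV, TX, UV, UX, VW, VX, WX, XY
  2-simplices (13): PTV, PUV, QUV, QUX, QVX, RWX, RXY, STV, SUV, SVW, TVX, UVX, VWX
  3-simplices (1): QUVX

so the chain groups are C_0 ≅ Z^10, C_1 ≅ Z^22, C_2 ≅ Z^13, C_3 ≅ Z^1.

Boundary ∂_1: C_1 → C_0 maps an edge to its endpoints' difference, ∂[p,q] = q − p. For instance
  ∂RW = W − R.
The resulting 10×22 matrix has rank 9, and its Smith normal form has invariant factors (1,1,1,1,1,1,1,1,1).

∂_2: C_2 → C_1 acts by ∂[p,q,r] = [q,r] − [p,r] + [p,q]. For instance
  ∂SUV = UV − SV + SU,
  ∂UVX = VX − UX + UV.
As a 22×13 matrix over Z this has rank 12, with invariant factors (1,1,1,1,1,1,1,1,1,1,1,1).

The boundary map ∂_3: C_3 → C_2 sends each 3-simplex σ to the alternating sum Σ_i (−1)^i (σ with its i-th vertex removed). For instance
  ∂QUVX = UVX − QVX + QUX − QUV.
This gives a 13×1 integer matrix of rank 1; reducing to Smith normal form yields diagonal entries (1).

Reading off H_k = ker ∂_k / im ∂_{k+1}:

  H_0: rank C_0 − rank ∂_1 = 10 − 9 = 1, and the invariant factors of ∂_1 are all 1, so H_0 ≅ Z.
  H_1: rank ker ∂_1 − rank ∂_2 = (22 − 9) − 12 = 1, and the invariant factors of ∂_2 are all 1, so H_1 ≅ Z.
  H_2: rank ker ∂_2 − rank ∂_3 = (13 − 12) − 1 = 0, and the invariant factors of ∂_3 are all 1, so H_2 ≅ 0.
  H_3: rank ker ∂_3 − rank ∂_4 = (1 − 1) − 0 = 0, and there is no ∂_4, so H_3 ≅ 0.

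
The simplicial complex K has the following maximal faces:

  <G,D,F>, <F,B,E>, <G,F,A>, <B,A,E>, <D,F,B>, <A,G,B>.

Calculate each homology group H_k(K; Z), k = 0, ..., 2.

Order the vertices as A < B < D < E < F < G. Listing each simplex with vertices in this order, K has dimension 2 with simplices:

  0-simplices (6): A, B, D, E, F, G
  1-simplices (12): AB, AE, AF, AG, BD, BE, BF, BG, DF, DG, EF, FG
  2-simplices (6): ABE, ABG, AFG, BDF, BEF, DFG

giving chain groups C_0 ≅ Z^6, C_1 ≅ Z^12, C_2 ≅ Z^6.

The boundary map ∂_1: C_1 → C_0 is given by ∂[p,q] = [q] − [p]. For instance
  ∂BE = E − B.
The 6×12 boundary matrix has rank 5 and Smith normal form diag(1,1,1,1,1).

Boundary ∂_2: C_2 → C_1 acts by ∂[p,q,r] = [q,r] − [p,r] + [p,q]. For instance
  ∂ABG = BG − AG + AB,
  ∂BDF = DF − BF + BD.
As a 12×6 matrix over Z this has rank 6, with invariant factors (1,1,1,1,1,1).

From H_k ≅ ker(∂_k) / im(∂_{k+1}) we obtain:

  H_0: rank C_0 − rank ∂_1 = 6 − 5 = 1, and the invariant factors of ∂_1 are all 1, so H_0 = Z.
  H_1: rank ker ∂_1 − rank ∂_2 = (12 − 5) − 6 = 1, and the invariant factors of ∂_2 are all 1, so H_1 = Z.
  H_2: rank ker ∂_2 − rank ∂_3 = (6 − 6) − 0 = 0, and there is no ∂_3, so H_2 = 0.

As a check, the Euler characteristic is 6 − 12 + 6 = 0, which agrees with 1 − 1 + 0 = 0.
(K is a triangulation of the cylinder S^1 x I.)

H_0 = Z,  H_1 = Z,  H_2 = 0.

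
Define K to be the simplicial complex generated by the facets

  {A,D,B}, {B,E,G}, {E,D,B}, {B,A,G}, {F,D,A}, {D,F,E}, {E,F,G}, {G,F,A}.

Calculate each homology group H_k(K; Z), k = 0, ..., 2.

Fix the vertex order A < B < D < E < F < G and write every simplex with vertices in increasing order. Then dim K = 2 and the simplices of K are:

  0-simplices (6): A, B, D, E, F, G
  1-simplices (12): AB, AD, AF, AG, BD, BE, BG, DE, DF, EF, EG, FG
  2-simplices (8): ABD, ABG, ADF, AFG, BDE, BEG, DEF, EFG

Hence C_0 ≅ Z^6, C_1 ≅ Z^12, C_2 ≅ Z^8.

The boundary map ∂_1: C_1 → C_0 maps an edge to its endpoints' difference, ∂[p,q] = q − p. For instance
  ∂EG = G − E.
The resulting 6×12 matrix has rank 5, and its Smith normal form has invariant factors (1,1,1,1,1).

∂_2: C_2 → C_1 acts by ∂[p,q,r] = [q,r] − [p,r] + [p,q]. For instance
  ∂AFG = FG − AG + AF,
  ∂ABG = BG − AG + AB.
The 12×8 boundary matrix has rank 7 and Smith normal form diag(1,1,1,1,1,1,1).

Computing H_k = (kernel of ∂_k) / (image of ∂_{k+1}):

  H_0: rank C_0 − rank ∂_1 = 6 − 5 = 1, and the invariant factors of ∂_1 are all 1, so H_0 = Z.
  H_1: rank ker ∂_1 − rank ∂_2 = (12 − 5) − 7 = 0, and the invariant factors of ∂_2 are all 1, so H_1 = 0.
  H_2: rank ker ∂_2 − rank ∂_3 = (8 − 7) − 0 = 1, and there is no ∂_3, so H_2 = Z.

As a check, the Euler characteristic is 6 − 12 + 8 = 2, which agrees with 1 − 0 + 1 = 2.
(K is a triangulation of the 2-sphere S^2.)

H_0 = Z,  H_1 = 0,  H_2 = Z.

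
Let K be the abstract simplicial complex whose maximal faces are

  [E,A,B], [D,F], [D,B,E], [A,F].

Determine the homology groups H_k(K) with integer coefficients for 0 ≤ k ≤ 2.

H_0 = Z,  H_1 = Z,  H_2 = 0.

Fix the vertex order A < B < D < E < F and write every simplex with vertices in increasing order. Then dim K = 2 and the simplices of K are:

  0-simplices (5): A, B, D, E, F
  1-simplices (7): AB, AE, AF, BD, BE, DE, DF
  2-simplices (2): ABE, BDE

Hence C_0 ≅ Z^5, C_1 ≅ Z^7, C_2 ≅ Z^2.

Boundary ∂_1: C_1 → C_0 sends each edge [p,q] (with p < q) to q − p. For instance
  ∂DE = E − D.
As a 5×7 matrix over Z this has rank 4, with invariant factors (1,1,1,1).

Boundary ∂_2: C_2 → C_1 maps a triangle to the signed sum of its edges. For instance
  ∂ABE = BE − AE + AB,
  ∂BDE = DE − BE + BD.
The resulting 7×2 matrix has rank 2, and its Smith normal form has invariant factors (1,1).

Computing H_k = (kernel of ∂_k) / (image of ∂_{k+1}):

  H_0: rank C_0 − rank ∂_1 = 5 − 4 = 1, and the invariant factors of ∂_1 are all 1, so H_0 ≅ Z.
  H_1: rank ker ∂_1 − rank ∂_2 = (7 − 4) − 2 = 1, and the invariant factors of ∂_2 are all 1, so H_1 ≅ Z.
  H_2: rank ker ∂_2 − rank ∂_3 = (2 − 2) − 0 = 0, and there is no ∂_3, so H_2 ≅ 0.

As a check, the Euler characteristic is 5 − 7 + 2 = 0, which agrees with 1 − 1 + 0 = 0.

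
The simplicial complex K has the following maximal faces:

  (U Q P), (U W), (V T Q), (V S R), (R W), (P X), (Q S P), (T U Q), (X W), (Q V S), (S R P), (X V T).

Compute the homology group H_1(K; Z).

H_1 ≅ Z^3.

K has 9 vertices, 19 edges, 8 triangles.
rank ∂_1 = 8, rank ∂_2 = 8 ⇒ b_1 = 19 − 8 − 8 = 3; all invariant factors of ∂_2 are 1 so no torsion. So H_1 = Z^3.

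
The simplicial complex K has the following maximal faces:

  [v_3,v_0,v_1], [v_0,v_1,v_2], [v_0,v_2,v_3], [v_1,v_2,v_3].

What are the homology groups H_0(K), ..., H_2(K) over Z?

H_0 ≅ Z,  H_1 = 0,  H_2 ≅ Z.

Take the total order v_0 < v_1 < v_2 < v_3 on the vertex set. Then K (dimension 2) consists of the simplices:

  0-simplices (4): [v_0], [v_1], [v_2], [v_3]
  1-simplices (6): [v_0,v_1], [v_0,v_2], [v_0,v_3], [v_1,v_2], [v_1,v_3], [v_2,v_3]
  2-simplices (4): [v_0,v_1,v_2], [v_0,v_1,v_3], [v_0,v_2,v_3], [v_1,v_2,v_3]

giving chain groups C_0 ≅ Z^4, C_1 ≅ Z^6, C_2 ≅ Z^4.

The boundary map ∂_1: C_1 → C_0 sends each edge [p,q] (with p < q) to q − p.
The resulting 4×6 matrix has rank 3, and its Smith normal form has invariant factors (1,1,1).

∂_2: C_2 → C_1 acts by ∂[p,q,r] = [q,r] − [p,r] + [p,q]. For instance
  ∂[v_0,v_2,v_3] = [v_2,v_3] − [v_0,v_3] + [v_0,v_2],
  ∂[v_0,v_1,v_3] = [v_1,v_3] − [v_0,v_3] + [v_0,v_1].
As a 6×4 matrix over Z this has rank 3, with invariant factors (1,1,1).

Reading off H_k = ker ∂_k / im ∂_{k+1}:

  H_0: rank C_0 − rank ∂_1 = 4 − 3 = 1, and the invariant factors of ∂_1 are all 1, so H_0 ≅ Z.
  H_1: rank ker ∂_1 − rank ∂_2 = (6 − 3) − 3 = 0, and the invariant factors of ∂_2 are all 1, so H_1 ≅ 0.
  H_2: rank ker ∂_2 − rank ∂_3 = (4 − 3) − 0 = 1, and there is no ∂_3, so H_2 ≅ Z.

(K is a triangulation of the 2-sphere S^2.)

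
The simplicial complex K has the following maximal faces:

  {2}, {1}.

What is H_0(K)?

Order the vertices as 1 < 2. Listing each simplex with vertices in this order, K has dimension 0 with simplices:

  0-simplices (2): [1], [2]

so the chain groups are C_0 ≅ Z^2.

Now H_k = ker ∂_k / im ∂_{k+1}, so:

  H_0: rank C_0 − rank ∂_1 = 2 − 0 = 2, and there is no ∂_1, so H_0 ≅ Z^2.

H_0 = Z^2.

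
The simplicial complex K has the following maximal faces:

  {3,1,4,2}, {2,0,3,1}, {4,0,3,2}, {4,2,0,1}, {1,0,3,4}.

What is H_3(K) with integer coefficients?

Fix the vertex order 0 < 1 < 2 < 3 < 4 and write every simplex with vertices in increasing order. Then dim K = 3 and the simplices of K are:

  0-simplices (5): [0], [1], [2], [3], [4]
  1-simplices (10): [0,1], [0,2], [0,3], [0,4], [1,2], [1,3], [1,4], [2,3], [2,4], [3,4]
  2-simplices (10): [0,1,2], [0,1,3], [0,1,4], [0,2,3], [0,2,4], [0,3,4], [1,2,3], [1,2,4], [1,3,4], [2,3,4]
  3-simplices (5): [0,1,2,3], [0,1,2,4], [0,1,3,4], [0,2,3,4], [1,2,3,4]

giving chain groups C_0 ≅ Z^5, C_1 ≅ Z^10, C_2 ≅ Z^10, C_3 ≅ Z^5.

Boundary ∂_1: C_1 → C_0 is given by ∂[p,q] = [q] − [p]. For instance
  ∂[1,2] = [2] − [1].
This gives a 5×10 integer matrix of rank 4; reducing to Smith normal form yields diagonal entries (1,1,1,1).

Boundary ∂_2: C_2 → C_1 sends each 2-simplex [p,q,r] to [q,r] − [p,r] + [p,q]. For instance
  ∂[1,3,4] = [3,4] − [1,4] + [1,3],
  ∂[1,2,3] = [2,3] − [1,3] + [1,2].
This gives a 10×10 integer matrix of rank 6; reducing to Smith normal form yields diagonal entries (1,1,1,1,1,1).

The boundary map ∂_3: C_3 → C_2 sends each 3-simplex σ to the alternating sum Σ_i (−1)^i (σ with its i-th vertex removed). For instance
  ∂[0,1,2,3] = [1,2,3] − [0,2,3] + [0,1,3] − [0,1,2],
  ∂[0,1,2,4] = [1,2,4] − [0,2,4] + [0,1,4] − [0,1,2].
This gives a 10×5 integer matrix of rank 4; reducing to Smith normal form yields diagonal entries (1,1,1,1).

Reading off H_k = ker ∂_k / im ∂_{k+1}:

  H_3: rank ker ∂_3 − rank ∂_4 = (5 − 4) − 0 = 1, and there is no ∂_4, so H_3 = Z.

H_3 ≅ Z.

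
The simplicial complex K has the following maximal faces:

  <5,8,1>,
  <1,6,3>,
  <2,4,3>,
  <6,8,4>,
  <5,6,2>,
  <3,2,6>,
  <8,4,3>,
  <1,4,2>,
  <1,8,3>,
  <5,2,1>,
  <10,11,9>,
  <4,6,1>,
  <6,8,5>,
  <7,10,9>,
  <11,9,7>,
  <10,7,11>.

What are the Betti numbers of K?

Take the total order 1 < 2 < 3 < 4 < 5 < 6 < 7 < 8 < 9 < 10 < 11 on the vertex set. Then K (dimension 2) consists of the simplices:

  0-simplices (11): [1], [2], [3], [4], [5], [6], [7], [8], [9], [10], [11]
  1-simplices (24): (24 of them)
  2-simplices (16): [1,2,4], [1,2,5], [1,3,6], [1,3,8], [1,4,6], [1,5,8], [2,3,4], [2,3,6], [2,5,6], [3,4,8], [4,6,8], [5,6,8], [7,9,10], [7,9,11], [7,10,11], [9,10,11]

giving chain groups C_0 ≅ Z^11, C_1 ≅ Z^24, C_2 ≅ Z^16.

The boundary map ∂_1: C_1 → C_0 is given by ∂[p,q] = [q] − [p].
The 11×24 boundary matrix has rank 9 and Smith normal form diag(1,1,1,1,1,1,1,1,1).

Boundary ∂_2: C_2 → C_1 sends each 2-simplex [p,q,r] to [q,r] − [p,r] + [p,q]. For instance
  ∂[1,5,8] = [5,8] − [1,8] + [1,5],
  ∂[1,3,6] = [3,6] − [1,6] + [1,3].
As a 24×16 matrix over Z this has rank 15, with invariant factors (1,1,1,1,1,1,1,1,1,1,1,1,1,1,2).

From H_k ≅ ker(∂_k) / im(∂_{k+1}) we obtain:

  H_0: rank C_0 − rank ∂_1 = 11 − 9 = 2, and the invariant factors of ∂_1 are all 1, so H_0 ≅ Z^2.
  H_1: rank ker ∂_1 − rank ∂_2 = (24 − 9) − 15 = 0, and ∂_2 has invariant factor 2 > 1, so H_1 ≅ Z/2Z.
  H_2: rank ker ∂_2 − rank ∂_3 = (16 − 15) − 0 = 1, and there is no ∂_3, so H_2 ≅ Z.

As a check, the Euler characteristic is 11 − 24 + 16 = 3, which agrees with 2 − 0 + 1 = 3.

Hence the Betti numbers are b_0 = 2, b_1 = 0, b_2 = 1.

b_0 = 2, b_1 = 0, b_2 = 1.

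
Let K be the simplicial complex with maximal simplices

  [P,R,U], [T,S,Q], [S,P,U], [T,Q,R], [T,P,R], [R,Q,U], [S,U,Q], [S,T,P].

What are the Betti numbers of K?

We work with the vertex ordering P < Q < R < S < T < U. The simplices of K, each written with vertices in increasing order, are:

  0-simplices (6): P, Q, R, S, T, U
  1-simplices (12): PR, PS, PT, PU, QR, QS, QT, QU, RT, RU, ST, SU
  2-simplices (8): PRT, PRU, PST, PSU, QRT, QRU, QST, QSU

so the chain groups are C_0 ≅ Z^6, C_1 ≅ Z^12, C_2 ≅ Z^8.

Boundary ∂_1: C_1 → C_0 is given by ∂[p,q] = [q] − [p].
This gives a 6×12 integer matrix of rank 5; reducing to Smith normal form yields diagonal entries (1,1,1,1,1).

Boundary ∂_2: C_2 → C_1 sends each 2-simplex [p,q,r] to [q,r] − [p,r] + [p,q]. For instance
  ∂PST = ST − PT + PS,
  ∂PSU = SU − PU + PS.
This gives a 12×8 integer matrix of rank 7; reducing to Smith normal form yields diagonal entries (1,1,1,1,1,1,1).

From H_k ≅ ker(∂_k) / im(∂_{k+1}) we obtain:

  H_0: rank C_0 − rank ∂_1 = 6 − 5 = 1, and the invariant factors of ∂_1 are all 1, so H_0 = Z.
  H_1: rank ker ∂_1 − rank ∂_2 = (12 − 5) − 7 = 0, and the invariant factors of ∂_2 are all 1, so H_1 = 0.
  H_2: rank ker ∂_2 − rank ∂_3 = (8 − 7) − 0 = 1, and there is no ∂_3, so H_2 = Z.

As a check, the Euler characteristic is 6 − 12 + 8 = 2, which agrees with 1 − 0 + 1 = 2.

Hence the Betti numbers are b_0 = 1, b_1 = 0, b_2 = 1.

b_0 = 1, b_1 = 0, b_2 = 1.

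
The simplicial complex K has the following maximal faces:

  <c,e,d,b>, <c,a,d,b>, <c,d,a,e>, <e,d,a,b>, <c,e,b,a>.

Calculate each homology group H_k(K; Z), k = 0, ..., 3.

We work with the vertex ordering a < b < c < d < e. The simplices of K, each written with vertices in increasing order, are:

  0-simplices (5): a, b, c, d, e
  1-simplices (10): ab, ac, ad, ae, bc, bd, be, cd, ce, de
  2-simplices (10): abc, abd, abe, acd, ace, ade, bcd, bce, bde, cde
  3-simplices (5): abcd, abce, abde, acde, bcde

so the chain groups are C_0 ≅ Z^5, C_1 ≅ Z^10, C_2 ≅ Z^10, C_3 ≅ Z^5.

∂_1: C_1 → C_0 sends each edge [p,q] (with p < q) to q − p.
The resulting 5×10 matrix has rank 4, and its Smith normal form has invariant factors (1,1,1,1).

The boundary map ∂_2: C_2 → C_1 maps a triangle to the signed sum of its edges. For instance
  ∂abd = bd − ad + ab,
  ∂ade = de − ae + ad.
This gives a 10×10 integer matrix of rank 6; reducing to Smith normal form yields diagonal entries (1,1,1,1,1,1).

∂_3: C_3 → C_2 sends each 3-simplex σ to the alternating sum Σ_i (−1)^i (σ with its i-th vertex removed). For instance
  ∂acde = cde − ade + ace − acd,
  ∂bcde = cde − bde + bce − bcd.
The resulting 10×5 matrix has rank 4, and its Smith normal form has invariant factors (1,1,1,1).

Reading off H_k = ker ∂_k / im ∂_{k+1}:

  H_0: rank C_0 − rank ∂_1 = 5 − 4 = 1, and the invariant factors of ∂_1 are all 1, so H_0 ≅ Z.
  H_1: rank ker ∂_1 − rank ∂_2 = (10 − 4) − 6 = 0, and the invariant factors of ∂_2 are all 1, so H_1 ≅ 0.
  H_2: rank ker ∂_2 − rank ∂_3 = (10 − 6) − 4 = 0, and the invariant factors of ∂_3 are all 1, so H_2 ≅ 0.
  H_3: rank ker ∂_3 − rank ∂_4 = (5 − 4) − 0 = 1, and there is no ∂_4, so H_3 ≅ Z.

As a check, the Euler characteristic is 5 − 10 + 10 − 5 = 0, which agrees with 1 − 0 + 0 − 1 = 0.

H_0 ≅ Z,  H_1 = 0,  H_2 = 0,  H_3 ≅ Z.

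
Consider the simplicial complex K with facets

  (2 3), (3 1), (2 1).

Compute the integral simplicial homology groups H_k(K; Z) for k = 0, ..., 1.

H_0 = Z,  H_1 = Z.

Fix the vertex order 1 < 2 < 3 and write every simplex with vertices in increasing order. Then dim K = 1 and the simplices of K are:

  0-simplices (3): [1], [2], [3]
  1-simplices (3): [1,2], [1,3], [2,3]

Hence C_0 ≅ Z^3, C_1 ≅ Z^3.

∂_1: C_1 → C_0 is given by ∂[p,q] = [q] − [p]. For instance
  ∂[1,2] = [2] − [1].
The resulting 3×3 matrix has rank 2, and its Smith normal form has invariant factors (1,1).

Computing H_k = (kernel of ∂_k) / (image of ∂_{k+1}):

  H_0: rank C_0 − rank ∂_1 = 3 − 2 = 1, and the invariant factors of ∂_1 are all 1, so H_0 = Z.
  H_1: rank ker ∂_1 − rank ∂_2 = (3 − 2) − 0 = 1, and there is no ∂_2, so H_1 = Z.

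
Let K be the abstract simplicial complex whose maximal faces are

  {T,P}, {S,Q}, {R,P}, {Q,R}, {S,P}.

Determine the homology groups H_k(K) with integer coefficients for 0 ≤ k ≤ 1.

H_0 = Z,  H_1 = Z.

Order the vertices as P < Q < R < S < T. Listing each simplex with vertices in this order, K has dimension 1 with simplices:

  0-simplices (5): P, Q, R, S, T
  1-simplices (5): PR, PS, PT, QR, QS

so the chain groups are C_0 ≅ Z^5, C_1 ≅ Z^5.

The boundary map ∂_1: C_1 → C_0 maps an edge to its endpoints' difference, ∂[p,q] = q − p.
The resulting 5×5 matrix has rank 4, and its Smith normal form has invariant factors (1,1,1,1).

Now H_k = ker ∂_k / im ∂_{k+1}, so:

  H_0: rank C_0 − rank ∂_1 = 5 − 4 = 1, and the invariant factors of ∂_1 are all 1, so H_0 = Z.
  H_1: rank ker ∂_1 − rank ∂_2 = (5 − 4) − 0 = 1, and there is no ∂_2, so H_1 = Z.

As a check, the Euler characteristic is 5 − 5 = 0, which agrees with 1 − 1 = 0.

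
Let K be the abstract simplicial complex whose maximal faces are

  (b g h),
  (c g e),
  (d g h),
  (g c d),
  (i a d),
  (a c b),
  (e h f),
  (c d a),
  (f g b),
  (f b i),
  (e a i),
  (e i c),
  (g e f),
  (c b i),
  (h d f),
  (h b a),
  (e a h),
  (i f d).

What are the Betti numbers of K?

Order the vertices as a < b < c < d < e < f < g < h < i. Listing each simplex with vertices in this order, K has dimension 2 with simplices:

  0-simplices (9): a, b, c, d, e, f, g, h, i
  1-simplices (27): ab, ac, ad, ae, ah, ai, bc, bf, bg, bh, bi, cd, ce, cg, ci, df, dg, dh, di, ef, eg, eh, ei, fg, fh, fi, gh
  2-simplices (18): abc, abh, acd, adi, aeh, aei, bci, bfg, bfi, bgh, cdg, ceg, cei, dfh, dfi, dgh, efg, efh

so the chain groups are C_0 ≅ Z^9, C_1 ≅ Z^27, C_2 ≅ Z^18.

∂_1: C_1 → C_0 sends each edge [p,q] (with p < q) to q − p.
The resulting 9×27 matrix has rank 8, and its Smith normal form has invariant factors (1,1,1,1,1,1,1,1).

∂_2: C_2 → C_1 maps a triangle to the signed sum of its edges. For instance
  ∂bfi = fi − bi + bf,
  ∂efh = fh − eh + ef.
The 27×18 boundary matrix has rank 18 and Smith normal form diag(1,1,1,1,1,1,1,1,1,1,1,1,1,1,1,1,1,2).

From H_k ≅ ker(∂_k) / im(∂_{k+1}) we obtain:

  H_0: rank C_0 − rank ∂_1 = 9 − 8 = 1, and the invariant factors of ∂_1 are all 1, so H_0 = Z.
  H_1: rank ker ∂_1 − rank ∂_2 = (27 − 8) − 18 = 1, and ∂_2 has invariant factor 2 > 1, so H_1 = Z ⊕ Z/2.
  H_2: rank ker ∂_2 − rank ∂_3 = (18 − 18) − 0 = 0, and there is no ∂_3, so H_2 = 0.

(K is a triangulation of the Klein bottle.)

Hence the Betti numbers are b_0 = 1, b_1 = 1, b_2 = 0.

b_0 = 1, b_1 = 1, b_2 = 0.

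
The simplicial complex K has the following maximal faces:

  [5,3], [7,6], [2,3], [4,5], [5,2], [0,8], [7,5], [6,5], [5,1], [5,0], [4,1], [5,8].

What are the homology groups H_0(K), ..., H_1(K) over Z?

We work with the vertex ordering 0 < 1 < 2 < 3 < 4 < 5 < 6 < 7 < 8. The simplices of K, each written with vertices in increasing order, are:

  0-simplices (9): [0], [1], [2], [3], [4], [5], [6], [7], [8]
  1-simplices (12): [0,5], [0,8], [1,4], [1,5], [2,3], [2,5], [3,5], [4,5], [5,6], [5,7], [5,8], [6,7]

Hence C_0 ≅ Z^9, C_1 ≅ Z^12.

The boundary map ∂_1: C_1 → C_0 maps an edge to its endpoints' difference, ∂[p,q] = q − p.
This gives a 9×12 integer matrix of rank 8; reducing to Smith normal form yields diagonal entries (1,1,1,1,1,1,1,1).

Computing H_k = (kernel of ∂_k) / (image of ∂_{k+1}):

  H_0: rank C_0 − rank ∂_1 = 9 − 8 = 1, and the invariant factors of ∂_1 are all 1, so H_0 ≅ Z.
  H_1: rank ker ∂_1 − rank ∂_2 = (12 − 8) − 0 = 4, and there is no ∂_2, so H_1 ≅ Z^4.

(K is a triangulation of a wedge of 4 circles.)

H_0 ≅ Z,  H_1 ≅ Z^4.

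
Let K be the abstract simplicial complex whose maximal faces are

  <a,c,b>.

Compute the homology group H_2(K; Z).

K has 3 vertices, 3 edges, 1 triangle.
rank ∂_2 = 1, rank ∂_3 = 0 ⇒ b_2 = 1 − 1 − 0 = 0. So H_2 = 0.

H_2 = 0.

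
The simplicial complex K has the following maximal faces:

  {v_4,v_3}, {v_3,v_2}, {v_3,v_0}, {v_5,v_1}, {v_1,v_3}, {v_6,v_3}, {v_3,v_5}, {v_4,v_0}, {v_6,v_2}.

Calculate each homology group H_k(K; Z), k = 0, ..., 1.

Fix the vertex order v_0 < v_1 < v_2 < v_3 < v_4 < v_5 < v_6 and write every simplex with vertices in increasing order. Then dim K = 1 and the simplices of K are:

  0-simplices (7): [v_0], [v_1], [v_2], [v_3], [v_4], [v_5], [v_6]
  1-simplices (9): [v_0,v_3], [v_0,v_4], [v_1,v_3], [v_1,v_5], [v_2,v_3], [v_2,v_6], [v_3,v_4], [v_3,v_5], [v_3,v_6]

giving chain groups C_0 ≅ Z^7, C_1 ≅ Z^9.

Boundary ∂_1: C_1 → C_0 is given by ∂[p,q] = [q] − [p]. For instance
  ∂[v_2,v_3] = [v_3] − [v_2].
The 7×9 boundary matrix has rank 6 and Smith normal form diag(1,1,1,1,1,1).

Computing H_k = (kernel of ∂_k) / (image of ∂_{k+1}):

  H_0: rank C_0 − rank ∂_1 = 7 − 6 = 1, and the invariant factors of ∂_1 are all 1, so H_0 ≅ Z.
  H_1: rank ker ∂_1 − rank ∂_2 = (9 − 6) − 0 = 3, and there is no ∂_2, so H_1 ≅ Z^3.

As a check, the Euler characteristic is 7 − 9 = -2, which agrees with 1 − 3 = -2.

H_0 = Z,  H_1 = Z^3.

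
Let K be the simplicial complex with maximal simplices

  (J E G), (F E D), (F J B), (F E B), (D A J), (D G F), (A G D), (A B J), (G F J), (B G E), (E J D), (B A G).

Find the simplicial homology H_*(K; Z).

H_0 ≅ Z,  H_1 ≅ Z/2,  H_2 = 0.

Fix the vertex order A < B < D < E < F < G < J and write every simplex with vertices in increasing order. Then dim K = 2 and the simplices of K are:

  0-simplices (7): A, B, D, E, F, G, J
  1-simplices (18): AB, AD, AG, AJ, BE, BF, BG, BJ, DE, DF, DG, DJ, EF, EG, EJ, FG, FJ, GJ
  2-simplices (12): ABG, ABJ, ADG, ADJ, BEF, BEG, BFJ, DEF, DEJ, DFG, EGJ, FGJ

so the chain groups are C_0 ≅ Z^7, C_1 ≅ Z^18, C_2 ≅ Z^12.

∂_1: C_1 → C_0 sends each edge [p,q] (with p < q) to q − p.
The resulting 7×18 matrix has rank 6, and its Smith normal form has invariant factors (1,1,1,1,1,1).

∂_2: C_2 → C_1 maps a triangle to the signed sum of its edges. For instance
  ∂ADG = DG − AG + AD,
  ∂DEF = EF − DF + DE.
As a 18×12 matrix over Z this has rank 12, with invariant factors (1,1,1,1,1,1,1,1,1,1,1,2).

Computing H_k = (kernel of ∂_k) / (image of ∂_{k+1}):

  H_0: rank C_0 − rank ∂_1 = 7 − 6 = 1, and the invariant factors of ∂_1 are all 1, so H_0 = Z.
  H_1: rank ker ∂_1 − rank ∂_2 = (18 − 6) − 12 = 0, and ∂_2 has invariant factor 2 > 1, so H_1 = Z/2.
  H_2: rank ker ∂_2 − rank ∂_3 = (12 − 12) − 0 = 0, and there is no ∂_3, so H_2 = 0.

(K is a triangulation of the real projective plane RP^2.)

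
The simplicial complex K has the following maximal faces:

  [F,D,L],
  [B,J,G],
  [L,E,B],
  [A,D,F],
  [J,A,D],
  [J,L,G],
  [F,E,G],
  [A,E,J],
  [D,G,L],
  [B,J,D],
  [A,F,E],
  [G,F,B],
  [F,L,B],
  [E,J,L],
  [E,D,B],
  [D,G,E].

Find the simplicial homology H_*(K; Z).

H_0 ≅ Z,  H_1 ≅ Z^2,  H_2 ≅ Z.

Order the vertices as A < B < D < E < F < G < J < L. Listing each simplex with vertices in this order, K has dimension 2 with simplices:

  0-simplices (8): A, B, D, E, F, G, J, L
  1-simplices (24): AD, AE, AF, AJ, BD, BE, BF, BG, BJ, BL, DE, DF, DG, DJ, DL, EF, EG, EJ, EL, FG, FL, GJ, GL, JL
  2-simplices (16): ADF, ADJ, AEF, AEJ, BDE, BDJ, BEL, BFG, BFL, BGJ, DEG, DFL, DGL, EFG, EJL, GJL

so the chain groups are C_0 ≅ Z^8, C_1 ≅ Z^24, C_2 ≅ Z^16.

∂_1: C_1 → C_0 sends each edge [p,q] (with p < q) to q − p. For instance
  ∂AF = F − A.
As a 8×24 matrix over Z this has rank 7, with invariant factors (1,1,1,1,1,1,1).

Boundary ∂_2: C_2 → C_1 sends each 2-simplex [p,q,r] to [q,r] − [p,r] + [p,q]. For instance
  ∂ADJ = DJ − AJ + AD,
  ∂BDJ = DJ − BJ + BD.
As a 24×16 matrix over Z this has rank 15, with invariant factors (1,1,1,1,1,1,1,1,1,1,1,1,1,1,1).

Now H_k = ker ∂_k / im ∂_{k+1}, so:

  H_0: rank C_0 − rank ∂_1 = 8 − 7 = 1, and the invariant factors of ∂_1 are all 1, so H_0 ≅ Z.
  H_1: rank ker ∂_1 − rank ∂_2 = (24 − 7) − 15 = 2, and the invariant factors of ∂_2 are all 1, so H_1 ≅ Z^2.
  H_2: rank ker ∂_2 − rank ∂_3 = (16 − 15) − 0 = 1, and there is no ∂_3, so H_2 ≅ Z.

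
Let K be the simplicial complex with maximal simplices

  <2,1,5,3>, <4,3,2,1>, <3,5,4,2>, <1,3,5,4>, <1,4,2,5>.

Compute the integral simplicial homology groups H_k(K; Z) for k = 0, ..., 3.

H_0 ≅ Z,  H_1 = 0,  H_2 = 0,  H_3 ≅ Z.

Fix the vertex order 1 < 2 < 3 < 4 < 5 and write every simplex with vertices in increasing order. Then dim K = 3 and the simplices of K are:

  0-simplices (5): [1], [2], [3], [4], [5]
  1-simplices (10): [1,2], [1,3], [1,4], [1,5], [2,3], [2,4], [2,5], [3,4], [3,5], [4,5]
  2-simplices (10): [1,2,3], [1,2,4], [1,2,5], [1,3,4], [1,3,5], [1,4,5], [2,3,4], [2,3,5], [2,4,5], [3,4,5]
  3-simplices (5): [1,2,3,4], [1,2,3,5], [1,2,4,5], [1,3,4,5], [2,3,4,5]

giving chain groups C_0 ≅ Z^5, C_1 ≅ Z^10, C_2 ≅ Z^10, C_3 ≅ Z^5.

The boundary map ∂_1: C_1 → C_0 is given by ∂[p,q] = [q] − [p]. For instance
  ∂[1,2] = [2] − [1].
The 5×10 boundary matrix has rank 4 and Smith normal form diag(1,1,1,1).

Boundary ∂_2: C_2 → C_1 acts by ∂[p,q,r] = [q,r] − [p,r] + [p,q]. For instance
  ∂[2,4,5] = [4,5] − [2,5] + [2,4],
  ∂[1,3,4] = [3,4] − [1,4] + [1,3].
The resulting 10×10 matrix has rank 6, and its Smith normal form has invariant factors (1,1,1,1,1,1).

Boundary ∂_3: C_3 → C_2 sends each 3-simplex σ to the alternating sum Σ_i (−1)^i (σ with its i-th vertex removed). For instance
  ∂[1,3,4,5] = [3,4,5] − [1,4,5] + [1,3,5] − [1,3,4],
  ∂[2,3,4,5] = [3,4,5] − [2,4,5] + [2,3,5] − [2,3,4].
The resulting 10×5 matrix has rank 4, and its Smith normal form has invariant factors (1,1,1,1).

Computing H_k = (kernel of ∂_k) / (image of ∂_{k+1}):

  H_0: rank C_0 − rank ∂_1 = 5 − 4 = 1, and the invariant factors of ∂_1 are all 1, so H_0 ≅ Z.
  H_1: rank ker ∂_1 − rank ∂_2 = (10 − 4) − 6 = 0, and the invariant factors of ∂_2 are all 1, so H_1 ≅ 0.
  H_2: rank ker ∂_2 − rank ∂_3 = (10 − 6) − 4 = 0, and the invariant factors of ∂_3 are all 1, so H_2 ≅ 0.
  H_3: rank ker ∂_3 − rank ∂_4 = (5 − 4) − 0 = 1, and there is no ∂_4, so H_3 ≅ Z.

(K is a triangulation of the 3-sphere S^3.)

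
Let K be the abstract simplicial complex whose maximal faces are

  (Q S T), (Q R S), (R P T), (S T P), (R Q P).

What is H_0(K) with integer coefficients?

H_0 ≅ Z.

Take the total order P < Q < R < S < T on the vertex set. Then K (dimension 2) consists of the simplices:

  0-simplices (5): P, Q, R, S, T
  1-simplices (10): PQ, PR, PS, PT, QR, QS, QT, RS, RT, ST
  2-simplices (5): PQR, PRT, PST, QRS, QST

so the chain groups are C_0 ≅ Z^5, C_1 ≅ Z^10, C_2 ≅ Z^5.

Boundary ∂_1: C_1 → C_0 is given by ∂[p,q] = [q] − [p]. For instance
  ∂PS = S − P.
The resulting 5×10 matrix has rank 4, and its Smith normal form has invariant factors (1,1,1,1).

The boundary map ∂_2: C_2 → C_1 sends each 2-simplex [p,q,r] to [q,r] − [p,r] + [p,q]. For instance
  ∂QRS = RS − QS + QR,
  ∂QST = ST − QT + QS.
As a 10×5 matrix over Z this has rank 5, with invariant factors (1,1,1,1,1).

From H_k ≅ ker(∂_k) / im(∂_{k+1}) we obtain:

  H_0: rank C_0 − rank ∂_1 = 5 − 4 = 1, and the invariant factors of ∂_1 are all 1, so H_0 ≅ Z.

(K is a triangulation of the Möbius band.)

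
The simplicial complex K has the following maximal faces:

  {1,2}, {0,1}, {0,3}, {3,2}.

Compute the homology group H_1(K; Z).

H_1 = Z.

Take the total order 0 < 1 < 2 < 3 on the vertex set. Then K (dimension 1) consists of the simplices:

  0-simplices (4): [0], [1], [2], [3]
  1-simplices (4): [0,1], [0,3], [1,2], [2,3]

so the chain groups are C_0 ≅ Z^4, C_1 ≅ Z^4.

The boundary map ∂_1: C_1 → C_0 maps an edge to its endpoints' difference, ∂[p,q] = q − p. For instance
  ∂[2,3] = [3] − [2].
As a 4×4 matrix over Z this has rank 3, with invariant factors (1,1,1).

Reading off H_k = ker ∂_k / im ∂_{k+1}:

  H_1: rank ker ∂_1 − rank ∂_2 = (4 − 3) − 0 = 1, and there is no ∂_2, so H_1 = Z.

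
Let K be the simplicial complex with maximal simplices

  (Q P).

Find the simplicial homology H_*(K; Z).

H_0 = Z,  H_1 = 0.

Fix the vertex order P < Q and write every simplex with vertices in increasing order. Then dim K = 1 and the simplices of K are:

  0-simplices (2): P, Q
  1-simplices (1): PQ

Hence C_0 ≅ Z^2, C_1 ≅ Z^1.

Boundary ∂_1: C_1 → C_0 is given by ∂[p,q] = [q] − [p].
The 2×1 boundary matrix has rank 1 and Smith normal form diag(1).

Now H_k = ker ∂_k / im ∂_{k+1}, so:

  H_0: rank C_0 − rank ∂_1 = 2 − 1 = 1, and the invariant factors of ∂_1 are all 1, so H_0 = Z.
  H_1: rank ker ∂_1 − rank ∂_2 = (1 − 1) − 0 = 0, and there is no ∂_2, so H_1 = 0.

As a check, the Euler characteristic is 2 − 1 = 1, which agrees with 1 − 0 = 1.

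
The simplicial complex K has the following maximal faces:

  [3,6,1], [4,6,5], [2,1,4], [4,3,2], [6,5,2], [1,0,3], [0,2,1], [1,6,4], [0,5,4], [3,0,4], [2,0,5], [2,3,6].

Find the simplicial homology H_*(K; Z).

We work with the vertex ordering 0 < 1 < 2 < 3 < 4 < 5 < 6. The simplices of K, each written with vertices in increasing order, are:

  0-simplices (7): [0], [1], [2], [3], [4], [5], [6]
  1-simplices (18): [0,1], [0,2], [0,3], [0,4], [0,5], [1,2], [1,3], [1,4], [1,6], [2,3], [2,4], [2,5], [2,6], [3,4], [3,6], [4,5], [4,6], [5,6]
  2-simplices (12): [0,1,2], [0,1,3], [0,2,5], [0,3,4], [0,4,5], [1,2,4], [1,3,6], [1,4,6], [2,3,4], [2,3,6], [2,5,6], [4,5,6]

so the chain groups are C_0 ≅ Z^7, C_1 ≅ Z^18, C_2 ≅ Z^12.

The boundary map ∂_1: C_1 → C_0 is given by ∂[p,q] = [q] − [p].
The resulting 7×18 matrix has rank 6, and its Smith normal form has invariant factors (1,1,1,1,1,1).

Boundary ∂_2: C_2 → C_1 acts by ∂[p,q,r] = [q,r] − [p,r] + [p,q]. For instance
  ∂[0,2,5] = [2,5] − [0,5] + [0,2],
  ∂[2,3,6] = [3,6] − [2,6] + [2,3].
This gives a 18×12 integer matrix of rank 12; reducing to Smith normal form yields diagonal entries (1,1,1,1,1,1,1,1,1,1,1,2).

Now H_k = ker ∂_k / im ∂_{k+1}, so:

  H_0: rank C_0 − rank ∂_1 = 7 − 6 = 1, and the invariant factors of ∂_1 are all 1, so H_0 ≅ Z.
  H_1: rank ker ∂_1 − rank ∂_2 = (18 − 6) − 12 = 0, and ∂_2 has invariant factor 2 > 1, so H_1 ≅ Z_2.
  H_2: rank ker ∂_2 − rank ∂_3 = (12 − 12) − 0 = 0, and there is no ∂_3, so H_2 ≅ 0.

As a check, the Euler characteristic is 7 − 18 + 12 = 1, which agrees with 1 − 0 + 0 = 1.

H_0 ≅ Z,  H_1 ≅ Z_2,  H_2 = 0.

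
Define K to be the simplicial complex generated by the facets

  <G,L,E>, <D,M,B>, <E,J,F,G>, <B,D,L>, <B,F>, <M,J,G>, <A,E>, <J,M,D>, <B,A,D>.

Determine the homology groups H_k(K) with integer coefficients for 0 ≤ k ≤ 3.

H_0 = Z,  H_1 = Z^3,  H_2 = 0,  H_3 = 0.

Fix the vertex order A < B < D < E < F < G < J < L < M and write every simplex with vertices in increasing order. Then dim K = 3 and the simplices of K are:

  0-simplices (9): A, B, D, E, F, G, J, L, M
  1-simplices (20): AB, AD, AE, BD, BF, BL, BM, DJ, DL, DM, EF, EG, EJ, EL, FG, FJ, GJ, GL, GM, JM
  2-simplices (10): ABD, BDL, BDM, DJM, EFG, EFJ, EGJ, EGL, FGJ, GJM
  3-simplices (1): EFGJ

giving chain groups C_0 ≅ Z^9, C_1 ≅ Z^20, C_2 ≅ Z^10, C_3 ≅ Z^1.

The boundary map ∂_1: C_1 → C_0 is given by ∂[p,q] = [q] − [p]. For instance
  ∂DJ = J − D.
As a 9×20 matrix over Z this has rank 8, with invariant factors (1,1,1,1,1,1,1,1).

Boundary ∂_2: C_2 → C_1 maps a triangle to the signed sum of its edges. For instance
  ∂EFJ = FJ − EJ + EF,
  ∂BDL = DL − BL + BD.
The resulting 20×10 matrix has rank 9, and its Smith normal form has invariant factors (1,1,1,1,1,1,1,1,1).

Boundary ∂_3: C_3 → C_2 sends each 3-simplex σ to the alternating sum Σ_i (−1)^i (σ with its i-th vertex removed). For instance
  ∂EFGJ = FGJ − EGJ + EFJ − EFG.
As a 10×1 matrix over Z this has rank 1, with invariant factors (1).

From H_k ≅ ker(∂_k) / im(∂_{k+1}) we obtain:

  H_0: rank C_0 − rank ∂_1 = 9 − 8 = 1, and the invariant factors of ∂_1 are all 1, so H_0 = Z.
  H_1: rank ker ∂_1 − rank ∂_2 = (20 − 8) − 9 = 3, and the invariant factors of ∂_2 are all 1, so H_1 = Z^3.
  H_2: rank ker ∂_2 − rank ∂_3 = (10 − 9) − 1 = 0, and the invariant factors of ∂_3 are all 1, so H_2 = 0.
  H_3: rank ker ∂_3 − rank ∂_4 = (1 − 1) − 0 = 0, and there is no ∂_4, so H_3 = 0.

As a check, the Euler characteristic is 9 − 20 + 10 − 1 = -2, which agrees with 1 − 3 + 0 − 0 = -2.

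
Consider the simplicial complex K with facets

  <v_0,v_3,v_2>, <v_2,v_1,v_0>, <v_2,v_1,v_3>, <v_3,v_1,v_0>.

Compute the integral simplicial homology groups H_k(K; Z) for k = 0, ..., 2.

K has 4 vertices, 6 edges, 4 triangles.
rank ∂_0 = 0, rank ∂_1 = 3 ⇒ b_0 = 4 − 0 − 3 = 1; all invariant factors of ∂_1 are 1 so no torsion. So H_0 = Z.
rank ∂_1 = 3, rank ∂_2 = 3 ⇒ b_1 = 6 − 3 − 3 = 0; all invariant factors of ∂_2 are 1 so no torsion. So H_1 = 0.
rank ∂_2 = 3, rank ∂_3 = 0 ⇒ b_2 = 4 − 3 − 0 = 1. So H_2 = Z.

H_0 ≅ Z,  H_1 = 0,  H_2 ≅ Z.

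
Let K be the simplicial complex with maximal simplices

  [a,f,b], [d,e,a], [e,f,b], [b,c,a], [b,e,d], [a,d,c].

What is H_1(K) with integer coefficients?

H_1 ≅ Z.

Take the total order a < b < c < d < e < f on the vertex set. Then K (dimension 2) consists of the simplices:

  0-simplices (6): a, b, c, d, e, f
  1-simplices (12): ab, ac, ad, ae, af, bc, bd, be, bf, cd, de, ef
  2-simplices (6): abc, abf, acd, ade, bde, bef

so the chain groups are C_0 ≅ Z^6, C_1 ≅ Z^12, C_2 ≅ Z^6.

Boundary ∂_1: C_1 → C_0 is given by ∂[p,q] = [q] − [p].
This gives a 6×12 integer matrix of rank 5; reducing to Smith normal form yields diagonal entries (1,1,1,1,1).

The boundary map ∂_2: C_2 → C_1 maps a triangle to the signed sum of its edges. For instance
  ∂ade = de − ae + ad,
  ∂acd = cd − ad + ac.
As a 12×6 matrix over Z this has rank 6, with invariant factors (1,1,1,1,1,1).

Computing H_k = (kernel of ∂_k) / (image of ∂_{k+1}):

  H_1: rank ker ∂_1 − rank ∂_2 = (12 − 5) − 6 = 1, and the invariant factors of ∂_2 are all 1, so H_1 ≅ Z.

(K is a triangulation of the cylinder S^1 x I.)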